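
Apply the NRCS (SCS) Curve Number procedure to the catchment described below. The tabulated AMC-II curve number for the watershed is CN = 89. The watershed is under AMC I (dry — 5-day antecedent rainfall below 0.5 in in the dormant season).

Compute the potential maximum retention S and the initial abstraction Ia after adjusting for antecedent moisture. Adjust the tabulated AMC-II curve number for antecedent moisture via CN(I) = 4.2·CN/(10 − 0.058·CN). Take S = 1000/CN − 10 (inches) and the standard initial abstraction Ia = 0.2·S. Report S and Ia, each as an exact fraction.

CN(I) from CN(II)=89: (4.2·89)/(10 − 0.058·89) = 186900/2419 ≈ 77.263
Retention S: 1000/CN − 10 with CN=77.263 → S = 5500/1869 ≈ 2.943 in
Ia = 0.2·(5500/1869) = 1100/1869 in ≈ 0.589 in

S = 5500/1869 in ≈ 2.943 in; Ia = 1100/1869 in ≈ 0.589 in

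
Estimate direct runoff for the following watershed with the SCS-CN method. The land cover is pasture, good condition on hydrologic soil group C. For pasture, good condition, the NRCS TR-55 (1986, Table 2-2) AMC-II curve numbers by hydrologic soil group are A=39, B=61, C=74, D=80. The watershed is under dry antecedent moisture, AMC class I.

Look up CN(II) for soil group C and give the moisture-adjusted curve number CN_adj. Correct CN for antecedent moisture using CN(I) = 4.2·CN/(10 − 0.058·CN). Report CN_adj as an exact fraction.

CN_adj = 77700/1427 ≈ 54.450

NRCS table: pasture, good condition, soil group C → CN(II) = 74
CN(I) from CN(II)=74: (4.2·74)/(10 − 0.058·74) = 77700/1427 ≈ 54.450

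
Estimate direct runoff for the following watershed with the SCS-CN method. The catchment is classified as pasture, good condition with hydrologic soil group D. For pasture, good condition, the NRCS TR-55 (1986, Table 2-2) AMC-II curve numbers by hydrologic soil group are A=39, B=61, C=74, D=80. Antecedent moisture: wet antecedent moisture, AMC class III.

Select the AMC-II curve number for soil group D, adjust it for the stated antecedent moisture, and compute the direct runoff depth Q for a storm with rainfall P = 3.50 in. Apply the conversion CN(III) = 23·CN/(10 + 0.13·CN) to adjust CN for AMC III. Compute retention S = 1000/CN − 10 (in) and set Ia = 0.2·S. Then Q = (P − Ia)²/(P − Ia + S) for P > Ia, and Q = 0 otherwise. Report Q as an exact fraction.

Q = 22801/9246 in ≈ 2.466 in

NRCS table: pasture, good condition, soil group D → CN(II) = 80
Adjust CN=80 to AMC III: 23·80/(10 + 0.13·80) → 1840 ÷ (102/5) = 4600/51 ≈ 90.196
Max retention: S = 1000/(4600/51) − 10 = 25/23 in (≈ 1.087 in)
Initial abstraction Ia = S/5 = (25/23)/5 = 5/23 ≈ 0.217 in
Excess rainfall: 3.500 − 0.217 = 3.283 in; P > Ia so Q > 0
Q: (151/46)² ÷ (201/46) = 22801/9246 in (≈ 2.466 in)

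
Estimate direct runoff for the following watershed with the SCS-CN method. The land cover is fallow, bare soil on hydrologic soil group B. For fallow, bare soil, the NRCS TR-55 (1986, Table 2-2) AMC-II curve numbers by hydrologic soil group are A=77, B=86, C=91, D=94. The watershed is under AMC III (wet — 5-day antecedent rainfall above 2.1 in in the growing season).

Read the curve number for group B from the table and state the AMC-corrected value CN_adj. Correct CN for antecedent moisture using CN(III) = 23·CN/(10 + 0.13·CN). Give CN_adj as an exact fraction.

NRCS table: fallow, bare soil, soil group B → CN(II) = 86
CN(III) from CN(II)=86: (23·86)/(10 + 0.13·86) = 98900/1059 ≈ 93.390

CN_adj = 98900/1059 ≈ 93.390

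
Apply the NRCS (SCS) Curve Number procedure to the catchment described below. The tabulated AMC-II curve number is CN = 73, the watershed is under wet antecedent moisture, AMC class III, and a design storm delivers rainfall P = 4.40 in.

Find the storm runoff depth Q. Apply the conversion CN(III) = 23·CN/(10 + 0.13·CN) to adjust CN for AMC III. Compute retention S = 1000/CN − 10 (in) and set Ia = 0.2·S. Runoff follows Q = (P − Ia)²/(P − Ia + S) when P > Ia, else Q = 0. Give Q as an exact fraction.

Q = 586120322/200380255 in ≈ 2.925 in

Wet (AMC III): CN(III) = 23·73/(10 + 0.13·73) = 1679/(1949/100) = 167900/1949 ≈ 86.147
Retention S: 1000/CN − 10 with CN=86.147 → S = 2700/1679 ≈ 1.608 in
Ia = 0.2·(2700/1679) = 540/1679 in ≈ 0.322 in
Since P=4.400 > Ia=0.322: effective rainfall P−Ia = 34238/8395 in
Q: (34238/8395)² ÷ (47738/8395) = 586120322/200380255 in (≈ 2.925 in)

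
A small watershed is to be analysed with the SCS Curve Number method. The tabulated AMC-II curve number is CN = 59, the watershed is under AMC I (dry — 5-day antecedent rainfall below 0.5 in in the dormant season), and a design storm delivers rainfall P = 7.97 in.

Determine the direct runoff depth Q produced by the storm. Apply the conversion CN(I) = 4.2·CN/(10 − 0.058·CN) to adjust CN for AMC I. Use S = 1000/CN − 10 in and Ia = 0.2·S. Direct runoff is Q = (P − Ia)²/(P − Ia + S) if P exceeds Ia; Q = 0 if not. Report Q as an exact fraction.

CN(I) from CN(II)=59: (4.2·59)/(10 − 0.058·59) = 123900/3289 ≈ 37.671
Retention S: 1000/CN − 10 with CN=37.671 → S = 20500/1239 ≈ 16.546 in
Ia = 0.2·(20500/1239) = 4100/1239 in ≈ 3.309 in
Excess rainfall: 7.970 − 3.309 = 4.661 in; P > Ia so Q > 0
Q: (577483/123900)² ÷ (2627483/123900) = 333486615289/325545143700 in (≈ 1.024 in)

Q = 333486615289/325545143700 in ≈ 1.024 in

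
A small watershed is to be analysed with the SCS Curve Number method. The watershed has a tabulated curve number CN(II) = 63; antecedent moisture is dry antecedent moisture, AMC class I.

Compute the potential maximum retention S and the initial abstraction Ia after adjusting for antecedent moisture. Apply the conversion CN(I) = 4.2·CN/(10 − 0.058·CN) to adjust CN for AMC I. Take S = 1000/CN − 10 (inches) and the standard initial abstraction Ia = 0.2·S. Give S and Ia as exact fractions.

CN(I) from CN(II)=63: (4.2·63)/(10 − 0.058·63) = 132300/3173 ≈ 41.696
Max retention: S = 1000/(132300/3173) − 10 = 18500/1323 in (≈ 13.983 in)
Ia = 0.2S: 0.2·13.983 = 2.797 in (exactly 3700/1323)

S = 18500/1323 in ≈ 13.983 in; Ia = 3700/1323 in ≈ 2.797 in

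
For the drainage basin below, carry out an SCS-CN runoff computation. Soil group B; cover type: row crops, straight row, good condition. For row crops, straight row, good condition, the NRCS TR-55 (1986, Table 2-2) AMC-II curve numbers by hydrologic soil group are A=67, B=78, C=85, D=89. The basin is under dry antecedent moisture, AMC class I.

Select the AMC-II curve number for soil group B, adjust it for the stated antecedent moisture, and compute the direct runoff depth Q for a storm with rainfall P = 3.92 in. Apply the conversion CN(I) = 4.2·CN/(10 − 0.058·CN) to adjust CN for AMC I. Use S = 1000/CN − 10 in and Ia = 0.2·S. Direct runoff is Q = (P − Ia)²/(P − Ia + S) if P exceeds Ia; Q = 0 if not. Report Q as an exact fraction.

NRCS table: row crops, straight row, good condition, soil group B → CN(II) = 78
CN(I) from CN(II)=78: (4.2·78)/(10 − 0.058·78) = 81900/1369 ≈ 59.825
Retention S: 1000/CN − 10 with CN=59.825 → S = 5500/819 ≈ 6.716 in
Ia = 0.2·(5500/819) = 1100/819 in ≈ 1.343 in
Excess rainfall: 3.920 − 1.343 = 2.577 in; P > Ia so Q > 0
Q = (52762/20475)²/((52762/20475) + 5500/819) = (2783828644/419225625)/(190262/20475) = 1391914322/1947807225 in ≈ 0.715 in

Q = 1391914322/1947807225 in ≈ 0.715 in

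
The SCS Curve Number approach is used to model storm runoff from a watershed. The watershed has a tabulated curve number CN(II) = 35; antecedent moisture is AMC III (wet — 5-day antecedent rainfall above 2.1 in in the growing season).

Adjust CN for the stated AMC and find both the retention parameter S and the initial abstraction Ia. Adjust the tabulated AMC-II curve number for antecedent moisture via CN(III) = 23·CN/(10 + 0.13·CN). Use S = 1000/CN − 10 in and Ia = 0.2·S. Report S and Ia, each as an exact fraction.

Adjust CN=35 to AMC III: 23·35/(10 + 0.13·35) → 805 ÷ (291/20) = 16100/291 ≈ 55.326
Retention S: 1000/CN − 10 with CN=55.326 → S = 1300/161 ≈ 8.075 in
Ia = 0.2·(1300/161) = 260/161 in ≈ 1.615 in

S = 1300/161 in ≈ 8.075 in; Ia = 260/161 in ≈ 1.615 in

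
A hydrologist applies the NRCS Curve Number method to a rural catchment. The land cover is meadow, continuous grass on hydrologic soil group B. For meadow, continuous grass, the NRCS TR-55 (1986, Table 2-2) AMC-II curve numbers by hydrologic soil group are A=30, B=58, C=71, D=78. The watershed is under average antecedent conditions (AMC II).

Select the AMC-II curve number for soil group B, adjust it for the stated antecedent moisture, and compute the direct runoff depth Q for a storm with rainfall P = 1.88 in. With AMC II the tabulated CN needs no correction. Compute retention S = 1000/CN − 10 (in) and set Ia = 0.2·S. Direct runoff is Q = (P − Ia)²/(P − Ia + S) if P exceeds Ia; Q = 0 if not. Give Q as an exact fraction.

NRCS table: meadow, continuous grass, soil group B → CN(II) = 58
Average conditions: CN = 58 (no AMC adjustment).
Max retention: S = 1000/58 − 10 = 210/29 in (≈ 7.241 in)
Ia = 0.2S: 0.2·7.241 = 1.448 in (exactly 42/29)
Since P=1.880 > Ia=1.448: effective rainfall P−Ia = 313/725 in
Q = (313/725)²/((313/725) + 210/29) = (97969/525625)/(5563/725) = 97969/4033175 in ≈ 0.024 in

Q = 97969/4033175 in ≈ 0.024 in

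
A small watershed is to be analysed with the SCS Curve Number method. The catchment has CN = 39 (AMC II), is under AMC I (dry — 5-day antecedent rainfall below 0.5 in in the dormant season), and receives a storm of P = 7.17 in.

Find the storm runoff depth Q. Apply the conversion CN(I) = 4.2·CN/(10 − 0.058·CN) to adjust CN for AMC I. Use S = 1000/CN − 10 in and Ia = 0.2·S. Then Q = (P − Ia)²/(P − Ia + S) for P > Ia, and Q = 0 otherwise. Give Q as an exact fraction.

Q = 0 in ≈ 0.000 in

Dry (AMC I): CN(I) = 4.2·39/(10 − 0.058·39) = (819/5)/(3869/500) = 81900/3869 ≈ 21.168
Retention S: 1000/CN − 10 with CN=21.168 → S = 30500/819 ≈ 37.241 in
Initial abstraction Ia = S/5 = (30500/819)/5 = 6100/819 ≈ 7.448 in
P = 7.170 ≤ Ia = 7.448 in: entire storm abstracted, Q = 0.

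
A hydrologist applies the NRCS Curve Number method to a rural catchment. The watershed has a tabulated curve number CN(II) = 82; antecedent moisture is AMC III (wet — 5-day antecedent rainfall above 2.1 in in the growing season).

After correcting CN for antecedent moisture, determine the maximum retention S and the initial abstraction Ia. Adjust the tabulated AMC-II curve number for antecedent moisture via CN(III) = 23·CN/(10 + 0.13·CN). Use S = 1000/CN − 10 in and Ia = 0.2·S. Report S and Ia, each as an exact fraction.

Wet (AMC III): CN(III) = 23·82/(10 + 0.13·82) = 1886/(1033/50) = 94300/1033 ≈ 91.288
Max retention: S = 1000/(94300/1033) − 10 = 900/943 in (≈ 0.954 in)
Ia = 0.2·(900/943) = 180/943 in ≈ 0.191 in

S = 900/943 in ≈ 0.954 in; Ia = 180/943 in ≈ 0.191 in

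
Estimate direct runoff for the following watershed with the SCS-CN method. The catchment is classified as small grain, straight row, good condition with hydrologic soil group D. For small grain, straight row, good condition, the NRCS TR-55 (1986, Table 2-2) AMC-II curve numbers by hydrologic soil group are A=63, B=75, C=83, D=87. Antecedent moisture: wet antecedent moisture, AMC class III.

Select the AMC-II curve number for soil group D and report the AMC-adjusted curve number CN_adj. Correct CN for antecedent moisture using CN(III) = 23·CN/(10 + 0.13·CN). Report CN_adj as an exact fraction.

NRCS table: small grain, straight row, good condition, soil group D → CN(II) = 87
Adjust CN=87 to AMC III: 23·87/(10 + 0.13·87) → 2001 ÷ (2131/100) = 200100/2131 ≈ 93.900

CN_adj = 200100/2131 ≈ 93.900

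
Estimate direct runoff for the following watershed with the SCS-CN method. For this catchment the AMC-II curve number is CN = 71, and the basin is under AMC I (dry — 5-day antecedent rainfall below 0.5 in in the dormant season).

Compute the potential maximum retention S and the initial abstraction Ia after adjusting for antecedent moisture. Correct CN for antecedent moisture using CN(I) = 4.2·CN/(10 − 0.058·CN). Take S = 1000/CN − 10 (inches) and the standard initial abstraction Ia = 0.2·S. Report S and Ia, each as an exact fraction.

S = 14500/1491 in ≈ 9.725 in; Ia = 2900/1491 in ≈ 1.945 in

Dry (AMC I): CN(I) = 4.2·71/(10 − 0.058·71) = (1491/5)/(2941/500) = 149100/2941 ≈ 50.697
Retention S: 1000/CN − 10 with CN=50.697 → S = 14500/1491 ≈ 9.725 in
Ia = 0.2·(14500/1491) = 2900/1491 in ≈ 1.945 in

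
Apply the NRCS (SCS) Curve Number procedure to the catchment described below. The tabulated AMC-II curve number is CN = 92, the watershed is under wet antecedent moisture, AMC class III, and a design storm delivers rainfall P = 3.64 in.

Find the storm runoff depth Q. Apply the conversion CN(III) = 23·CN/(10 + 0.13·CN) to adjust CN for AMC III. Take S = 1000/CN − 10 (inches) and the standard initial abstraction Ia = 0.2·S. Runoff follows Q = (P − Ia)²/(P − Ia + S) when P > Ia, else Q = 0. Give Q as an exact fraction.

Q = 2222085321/689538275 in ≈ 3.223 in

Wet (AMC III): CN(III) = 23·92/(10 + 0.13·92) = 2116/(549/25) = 52900/549 ≈ 96.357
Max retention: S = 1000/(52900/549) − 10 = 200/529 in (≈ 0.378 in)
Ia = 0.2·(200/529) = 40/529 in ≈ 0.076 in
Excess rainfall: 3.640 − 0.076 = 3.564 in; P > Ia so Q > 0
Runoff Q = (P−Ia)²/(P−Ia+S) = (3.564)²/(3.564+0.378) = 2222085321/689538275 ≈ 3.223 in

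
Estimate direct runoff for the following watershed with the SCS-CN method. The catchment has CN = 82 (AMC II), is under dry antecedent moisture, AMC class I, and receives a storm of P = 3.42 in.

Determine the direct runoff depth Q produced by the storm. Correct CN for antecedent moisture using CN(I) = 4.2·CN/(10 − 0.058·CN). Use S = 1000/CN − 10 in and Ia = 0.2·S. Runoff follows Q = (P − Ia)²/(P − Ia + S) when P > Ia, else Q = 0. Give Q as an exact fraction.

Q = 387080643/521751650 in ≈ 0.742 in

CN(I) from CN(II)=82: (4.2·82)/(10 − 0.058·82) = 28700/437 ≈ 65.675
Retention S: 1000/CN − 10 with CN=65.675 → S = 1500/287 ≈ 5.226 in
Initial abstraction Ia = S/5 = (1500/287)/5 = 300/287 ≈ 1.045 in
Excess rainfall: 3.420 − 1.045 = 2.375 in; P > Ia so Q > 0
Q: (34077/14350)² ÷ (109077/14350) = 387080643/521751650 in (≈ 0.742 in)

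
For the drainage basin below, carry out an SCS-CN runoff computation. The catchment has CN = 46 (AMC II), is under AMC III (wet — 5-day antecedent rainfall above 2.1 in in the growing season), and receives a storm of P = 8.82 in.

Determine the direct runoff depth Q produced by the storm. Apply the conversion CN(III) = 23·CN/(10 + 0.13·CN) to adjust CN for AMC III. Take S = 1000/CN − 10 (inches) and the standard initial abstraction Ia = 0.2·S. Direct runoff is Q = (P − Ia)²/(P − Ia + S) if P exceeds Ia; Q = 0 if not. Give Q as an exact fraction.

Adjust CN=46 to AMC III: 23·46/(10 + 0.13·46) → 1058 ÷ (799/50) = 52900/799 ≈ 66.208
Retention S: 1000/CN − 10 with CN=66.208 → S = 2700/529 ≈ 5.104 in
Ia = 0.2·(2700/529) = 540/529 in ≈ 1.021 in
Excess rainfall: 8.820 − 1.021 = 7.799 in; P > Ia so Q > 0
Runoff Q = (P−Ia)²/(P−Ia+S) = (7.799)²/(7.799+5.104) = 4728350169/1003010450 ≈ 4.714 in

Q = 4728350169/1003010450 in ≈ 4.714 in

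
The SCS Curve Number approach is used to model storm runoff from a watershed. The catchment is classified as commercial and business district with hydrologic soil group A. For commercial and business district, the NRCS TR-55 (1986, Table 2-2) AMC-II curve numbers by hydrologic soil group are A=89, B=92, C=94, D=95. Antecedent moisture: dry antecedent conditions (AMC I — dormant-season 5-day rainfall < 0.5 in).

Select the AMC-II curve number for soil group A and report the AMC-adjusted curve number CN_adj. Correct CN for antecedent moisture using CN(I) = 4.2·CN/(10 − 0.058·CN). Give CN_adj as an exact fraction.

NRCS table: commercial and business district, soil group A → CN(II) = 89
Dry (AMC I): CN(I) = 4.2·89/(10 − 0.058·89) = (1869/5)/(2419/500) = 186900/2419 ≈ 77.263

CN_adj = 186900/2419 ≈ 77.263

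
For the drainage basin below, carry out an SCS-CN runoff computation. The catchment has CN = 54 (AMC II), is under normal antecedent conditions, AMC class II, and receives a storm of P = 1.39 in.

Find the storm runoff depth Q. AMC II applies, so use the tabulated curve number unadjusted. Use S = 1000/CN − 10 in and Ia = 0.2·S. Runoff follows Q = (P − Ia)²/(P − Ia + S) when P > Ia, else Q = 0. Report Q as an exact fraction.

Q = 0 in ≈ 0.000 in

CN(II) = 54; AMC II needs no correction.
Max retention: S = 1000/54 − 10 = 230/27 in (≈ 8.519 in)
Ia = 0.2·(230/27) = 46/27 in ≈ 1.704 in
P = 1.390 ≤ Ia = 1.704 in: entire storm abstracted, Q = 0.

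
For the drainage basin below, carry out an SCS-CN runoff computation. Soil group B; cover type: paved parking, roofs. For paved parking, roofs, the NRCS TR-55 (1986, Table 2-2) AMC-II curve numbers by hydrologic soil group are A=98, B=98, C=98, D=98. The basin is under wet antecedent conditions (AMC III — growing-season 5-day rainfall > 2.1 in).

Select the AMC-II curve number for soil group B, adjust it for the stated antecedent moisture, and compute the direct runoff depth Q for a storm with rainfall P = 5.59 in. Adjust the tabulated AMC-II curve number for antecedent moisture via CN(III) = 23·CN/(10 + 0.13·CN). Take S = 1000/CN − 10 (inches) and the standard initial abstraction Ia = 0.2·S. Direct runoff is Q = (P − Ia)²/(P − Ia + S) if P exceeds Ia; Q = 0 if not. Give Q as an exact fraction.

Q = 394375208049/71901811100 in ≈ 5.485 in

NRCS table: paved parking, roofs, soil group B → CN(II) = 98
Adjust CN=98 to AMC III: 23·98/(10 + 0.13·98) → 2254 ÷ (1137/50) = 112700/1137 ≈ 99.120
S = 1000/(112700/1137) − 10 = 100/1127 in ≈ 0.089 in
Ia = 0.2·(100/1127) = 20/1127 in ≈ 0.018 in
Since P=5.590 > Ia=0.018: effective rainfall P−Ia = 627993/112700 in
Q: (627993/112700)² ÷ (637993/112700) = 394375208049/71901811100 in (≈ 5.485 in)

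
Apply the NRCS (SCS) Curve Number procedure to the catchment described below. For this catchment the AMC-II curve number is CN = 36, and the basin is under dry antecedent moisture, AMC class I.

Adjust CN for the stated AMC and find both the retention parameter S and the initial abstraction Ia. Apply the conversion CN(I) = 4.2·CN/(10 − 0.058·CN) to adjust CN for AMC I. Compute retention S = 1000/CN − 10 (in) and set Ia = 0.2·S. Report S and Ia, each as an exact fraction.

Dry (AMC I): CN(I) = 4.2·36/(10 − 0.058·36) = (756/5)/(989/125) = 18900/989 ≈ 19.110
Max retention: S = 1000/(18900/989) − 10 = 8000/189 in (≈ 42.328 in)
Ia = 0.2S: 0.2·42.328 = 8.466 in (exactly 1600/189)

S = 8000/189 in ≈ 42.328 in; Ia = 1600/189 in ≈ 8.466 in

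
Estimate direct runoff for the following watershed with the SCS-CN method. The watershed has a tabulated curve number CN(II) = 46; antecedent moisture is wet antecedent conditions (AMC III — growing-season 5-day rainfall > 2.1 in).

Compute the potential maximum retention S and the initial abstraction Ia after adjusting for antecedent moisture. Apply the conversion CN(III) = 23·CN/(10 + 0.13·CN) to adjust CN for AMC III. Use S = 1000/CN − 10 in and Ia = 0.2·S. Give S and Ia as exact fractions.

Adjust CN=46 to AMC III: 23·46/(10 + 0.13·46) → 1058 ÷ (799/50) = 52900/799 ≈ 66.208
Retention S: 1000/CN − 10 with CN=66.208 → S = 2700/529 ≈ 5.104 in
Ia = 0.2·(2700/529) = 540/529 in ≈ 1.021 in

S = 2700/529 in ≈ 5.104 in; Ia = 540/529 in ≈ 1.021 in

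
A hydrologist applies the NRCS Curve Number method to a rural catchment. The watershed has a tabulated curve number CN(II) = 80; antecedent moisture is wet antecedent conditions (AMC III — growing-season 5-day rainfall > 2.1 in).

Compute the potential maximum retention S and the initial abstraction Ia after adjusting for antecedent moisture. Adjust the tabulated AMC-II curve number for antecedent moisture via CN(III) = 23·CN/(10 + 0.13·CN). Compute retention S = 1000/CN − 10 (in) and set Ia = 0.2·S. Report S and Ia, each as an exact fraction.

Adjust CN=80 to AMC III: 23·80/(10 + 0.13·80) → 1840 ÷ (102/5) = 4600/51 ≈ 90.196
S = 1000/(4600/51) − 10 = 25/23 in ≈ 1.087 in
Ia = 0.2S: 0.2·1.087 = 0.217 in (exactly 5/23)

S = 25/23 in ≈ 1.087 in; Ia = 5/23 in ≈ 0.217 in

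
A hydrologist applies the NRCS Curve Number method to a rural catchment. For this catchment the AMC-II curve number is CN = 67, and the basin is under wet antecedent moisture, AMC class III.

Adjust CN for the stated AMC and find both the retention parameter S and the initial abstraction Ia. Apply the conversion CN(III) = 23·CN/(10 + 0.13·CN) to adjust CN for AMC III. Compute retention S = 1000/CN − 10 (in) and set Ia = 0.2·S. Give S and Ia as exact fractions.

S = 3300/1541 in ≈ 2.141 in; Ia = 660/1541 in ≈ 0.428 in

CN(III) from CN(II)=67: (23·67)/(10 + 0.13·67) = 154100/1871 ≈ 82.362
Max retention: S = 1000/(154100/1871) − 10 = 3300/1541 in (≈ 2.141 in)
Ia = 0.2·(3300/1541) = 660/1541 in ≈ 0.428 in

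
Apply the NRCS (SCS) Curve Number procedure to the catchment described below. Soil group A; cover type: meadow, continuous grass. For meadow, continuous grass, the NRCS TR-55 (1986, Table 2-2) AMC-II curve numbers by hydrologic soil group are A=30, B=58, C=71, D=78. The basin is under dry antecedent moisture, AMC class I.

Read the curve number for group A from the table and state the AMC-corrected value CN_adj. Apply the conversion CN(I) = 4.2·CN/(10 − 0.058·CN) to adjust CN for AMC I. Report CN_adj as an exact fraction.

NRCS table: meadow, continuous grass, soil group A → CN(II) = 30
Adjust CN=30 to AMC I: 4.2·30/(10 − 0.058·30) → 126 ÷ (413/50) = 900/59 ≈ 15.254

CN_adj = 900/59 ≈ 15.254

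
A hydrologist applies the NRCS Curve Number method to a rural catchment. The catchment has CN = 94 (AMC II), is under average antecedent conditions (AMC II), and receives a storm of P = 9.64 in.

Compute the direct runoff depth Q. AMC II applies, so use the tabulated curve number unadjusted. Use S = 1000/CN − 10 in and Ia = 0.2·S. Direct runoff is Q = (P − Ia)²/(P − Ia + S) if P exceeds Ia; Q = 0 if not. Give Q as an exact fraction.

Q = 124925329/14014225 in ≈ 8.914 in

CN(II) = 94; AMC II needs no correction.
Max retention: S = 1000/94 − 10 = 30/47 in (≈ 0.638 in)
Initial abstraction Ia = S/5 = (30/47)/5 = 6/47 ≈ 0.128 in
Excess rainfall: 9.640 − 0.128 = 9.512 in; P > Ia so Q > 0
Q: (11177/1175)² ÷ (11927/1175) = 124925329/14014225 in (≈ 8.914 in)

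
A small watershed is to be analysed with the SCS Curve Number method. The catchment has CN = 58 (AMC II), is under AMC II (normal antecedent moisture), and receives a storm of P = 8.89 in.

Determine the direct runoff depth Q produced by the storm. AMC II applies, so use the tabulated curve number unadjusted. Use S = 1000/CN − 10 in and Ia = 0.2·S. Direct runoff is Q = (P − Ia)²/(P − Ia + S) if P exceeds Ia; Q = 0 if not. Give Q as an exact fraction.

Average conditions: CN = 58 (no AMC adjustment).
S = 1000/58 − 10 = 210/29 in ≈ 7.241 in
Initial abstraction Ia = S/5 = (210/29)/5 = 42/29 ≈ 1.448 in
Since P=8.890 > Ia=1.448: effective rainfall P−Ia = 21581/2900 in
Runoff Q = (P−Ia)²/(P−Ia+S) = (7.442)²/(7.442+7.241) = 9504889/2520100 ≈ 3.772 in

Q = 9504889/2520100 in ≈ 3.772 in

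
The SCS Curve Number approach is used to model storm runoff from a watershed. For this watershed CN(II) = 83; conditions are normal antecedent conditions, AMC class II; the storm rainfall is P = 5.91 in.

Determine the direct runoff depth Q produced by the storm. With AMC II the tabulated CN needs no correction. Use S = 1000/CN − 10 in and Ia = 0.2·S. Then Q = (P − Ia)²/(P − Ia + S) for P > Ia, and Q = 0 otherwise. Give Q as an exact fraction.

Q = 2084196409/520019900 in ≈ 4.008 in

Average conditions: CN = 83 (no AMC adjustment).
S = 1000/83 − 10 = 170/83 in ≈ 2.048 in
Ia = 0.2·(170/83) = 34/83 in ≈ 0.410 in
Since P=5.910 > Ia=0.410: effective rainfall P−Ia = 45653/8300 in
Runoff Q = (P−Ia)²/(P−Ia+S) = (5.500)²/(5.500+2.048) = 2084196409/520019900 ≈ 4.008 in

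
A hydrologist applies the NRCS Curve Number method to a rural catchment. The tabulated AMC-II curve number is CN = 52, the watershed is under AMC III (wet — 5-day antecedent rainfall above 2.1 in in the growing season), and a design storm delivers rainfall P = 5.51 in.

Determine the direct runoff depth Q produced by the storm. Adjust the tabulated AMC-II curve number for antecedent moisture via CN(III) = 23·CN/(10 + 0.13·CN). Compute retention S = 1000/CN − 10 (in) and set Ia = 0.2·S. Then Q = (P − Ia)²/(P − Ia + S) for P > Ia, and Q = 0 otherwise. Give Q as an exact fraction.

Q = 19810281001/7796395100 in ≈ 2.541 in

CN(III) from CN(II)=52: (23·52)/(10 + 0.13·52) = 29900/419 ≈ 71.360
Retention S: 1000/CN − 10 with CN=71.360 → S = 1200/299 ≈ 4.013 in
Ia = 0.2S: 0.2·4.013 = 0.803 in (exactly 240/299)
P − Ia = 5.510 − 0.803 = 140749/29900 ≈ 4.707 in (> 0, runoff occurs)
Runoff Q = (P−Ia)²/(P−Ia+S) = (4.707)²/(4.707+4.013) = 19810281001/7796395100 ≈ 2.541 in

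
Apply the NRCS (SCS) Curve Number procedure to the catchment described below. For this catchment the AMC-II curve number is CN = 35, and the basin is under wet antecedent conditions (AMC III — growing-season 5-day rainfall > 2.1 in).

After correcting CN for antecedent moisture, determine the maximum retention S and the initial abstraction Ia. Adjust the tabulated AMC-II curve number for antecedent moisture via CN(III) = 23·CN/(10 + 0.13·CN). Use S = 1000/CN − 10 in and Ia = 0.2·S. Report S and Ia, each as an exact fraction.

CN(III) from CN(II)=35: (23·35)/(10 + 0.13·35) = 16100/291 ≈ 55.326
Max retention: S = 1000/(16100/291) − 10 = 1300/161 in (≈ 8.075 in)
Initial abstraction Ia = S/5 = (1300/161)/5 = 260/161 ≈ 1.615 in

S = 1300/161 in ≈ 8.075 in; Ia = 260/161 in ≈ 1.615 in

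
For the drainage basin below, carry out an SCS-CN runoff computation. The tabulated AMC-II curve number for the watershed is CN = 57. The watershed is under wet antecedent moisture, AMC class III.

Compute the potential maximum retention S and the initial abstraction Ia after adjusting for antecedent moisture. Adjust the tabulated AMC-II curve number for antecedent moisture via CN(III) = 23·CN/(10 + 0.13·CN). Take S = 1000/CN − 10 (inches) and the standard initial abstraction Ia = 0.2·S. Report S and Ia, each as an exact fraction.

S = 4300/1311 in ≈ 3.280 in; Ia = 860/1311 in ≈ 0.656 in

Adjust CN=57 to AMC III: 23·57/(10 + 0.13·57) → 1311 ÷ (1741/100) = 131100/1741 ≈ 75.302
S = 1000/(131100/1741) − 10 = 4300/1311 in ≈ 3.280 in
Initial abstraction Ia = S/5 = (4300/1311)/5 = 860/1311 ≈ 0.656 in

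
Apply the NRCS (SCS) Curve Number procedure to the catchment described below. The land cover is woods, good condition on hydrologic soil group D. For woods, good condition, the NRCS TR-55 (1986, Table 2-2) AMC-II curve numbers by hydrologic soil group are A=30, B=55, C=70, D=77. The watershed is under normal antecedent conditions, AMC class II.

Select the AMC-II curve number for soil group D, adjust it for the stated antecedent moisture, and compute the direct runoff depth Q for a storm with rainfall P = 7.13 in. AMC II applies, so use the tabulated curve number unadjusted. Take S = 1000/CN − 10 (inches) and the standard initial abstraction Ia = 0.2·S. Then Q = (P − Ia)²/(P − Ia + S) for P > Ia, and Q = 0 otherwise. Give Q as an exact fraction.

NRCS table: woods, good condition, soil group D → CN(II) = 77
CN(II) = 77; AMC II needs no correction.
Retention S: 1000/CN − 10 with CN=77.000 → S = 230/77 ≈ 2.987 in
Initial abstraction Ia = S/5 = (230/77)/5 = 46/77 ≈ 0.597 in
P − Ia = 7.130 − 0.597 = 50301/7700 ≈ 6.533 in (> 0, runoff occurs)
Q = (50301/7700)²/((50301/7700) + 230/77) = (2530190601/59290000)/(73301/7700) = 110008287/24539900 in ≈ 4.483 in

Q = 110008287/24539900 in ≈ 4.483 in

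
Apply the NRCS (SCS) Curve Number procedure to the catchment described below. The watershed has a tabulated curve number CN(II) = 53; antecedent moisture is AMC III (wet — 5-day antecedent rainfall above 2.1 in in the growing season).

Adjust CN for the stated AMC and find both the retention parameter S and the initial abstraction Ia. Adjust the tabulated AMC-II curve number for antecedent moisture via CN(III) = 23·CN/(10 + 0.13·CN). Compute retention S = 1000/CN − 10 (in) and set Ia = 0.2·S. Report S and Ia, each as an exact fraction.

CN(III) from CN(II)=53: (23·53)/(10 + 0.13·53) = 121900/1689 ≈ 72.173
S = 1000/(121900/1689) − 10 = 4700/1219 in ≈ 3.856 in
Initial abstraction Ia = S/5 = (4700/1219)/5 = 940/1219 ≈ 0.771 in

S = 4700/1219 in ≈ 3.856 in; Ia = 940/1219 in ≈ 0.771 in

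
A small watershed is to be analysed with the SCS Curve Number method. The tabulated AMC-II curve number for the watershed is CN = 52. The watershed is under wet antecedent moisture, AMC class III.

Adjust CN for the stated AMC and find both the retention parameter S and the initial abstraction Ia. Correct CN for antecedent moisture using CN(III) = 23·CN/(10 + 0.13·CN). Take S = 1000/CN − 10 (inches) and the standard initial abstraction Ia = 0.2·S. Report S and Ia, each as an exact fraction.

S = 1200/299 in ≈ 4.013 in; Ia = 240/299 in ≈ 0.803 in

Wet (AMC III): CN(III) = 23·52/(10 + 0.13·52) = 1196/(419/25) = 29900/419 ≈ 71.360
Retention S: 1000/CN − 10 with CN=71.360 → S = 1200/299 ≈ 4.013 in
Ia = 0.2S: 0.2·4.013 = 0.803 in (exactly 240/299)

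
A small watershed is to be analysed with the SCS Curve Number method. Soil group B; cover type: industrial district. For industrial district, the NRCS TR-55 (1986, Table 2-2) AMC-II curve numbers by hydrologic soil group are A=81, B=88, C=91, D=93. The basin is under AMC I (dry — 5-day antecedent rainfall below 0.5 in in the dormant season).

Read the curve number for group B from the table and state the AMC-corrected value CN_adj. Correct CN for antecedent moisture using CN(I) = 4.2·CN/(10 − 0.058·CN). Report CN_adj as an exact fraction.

CN_adj = 3850/51 ≈ 75.490

NRCS table: industrial district, soil group B → CN(II) = 88
CN(I) from CN(II)=88: (4.2·88)/(10 − 0.058·88) = 3850/51 ≈ 75.490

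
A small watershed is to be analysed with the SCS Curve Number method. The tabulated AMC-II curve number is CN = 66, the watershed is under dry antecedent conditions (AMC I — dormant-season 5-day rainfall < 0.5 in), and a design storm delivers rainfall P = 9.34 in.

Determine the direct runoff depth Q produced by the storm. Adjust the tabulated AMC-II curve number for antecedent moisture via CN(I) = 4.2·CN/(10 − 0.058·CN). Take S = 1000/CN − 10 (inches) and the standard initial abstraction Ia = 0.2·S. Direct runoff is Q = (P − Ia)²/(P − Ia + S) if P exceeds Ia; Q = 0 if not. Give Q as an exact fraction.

Dry (AMC I): CN(I) = 4.2·66/(10 − 0.058·66) = (1386/5)/(1543/250) = 69300/1543 ≈ 44.913
S = 1000/(69300/1543) − 10 = 8500/693 in ≈ 12.266 in
Ia = 0.2·(8500/693) = 1700/693 in ≈ 2.453 in
Since P=9.340 > Ia=2.453: effective rainfall P−Ia = 238631/34650 in
Q: (238631/34650)² ÷ (663631/34650) = 56944754161/22994814150 in (≈ 2.476 in)

Q = 56944754161/22994814150 in ≈ 2.476 in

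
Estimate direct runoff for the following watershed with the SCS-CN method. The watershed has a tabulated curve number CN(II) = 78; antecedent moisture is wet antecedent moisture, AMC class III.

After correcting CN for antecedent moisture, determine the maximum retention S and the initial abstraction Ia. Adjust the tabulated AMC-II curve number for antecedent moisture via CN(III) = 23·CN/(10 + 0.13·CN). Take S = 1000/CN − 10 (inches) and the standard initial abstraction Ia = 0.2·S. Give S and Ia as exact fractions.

S = 1100/897 in ≈ 1.226 in; Ia = 220/897 in ≈ 0.245 in

Adjust CN=78 to AMC III: 23·78/(10 + 0.13·78) → 1794 ÷ (1007/50) = 89700/1007 ≈ 89.076
Retention S: 1000/CN − 10 with CN=89.076 → S = 1100/897 ≈ 1.226 in
Initial abstraction Ia = S/5 = (1100/897)/5 = 220/897 ≈ 0.245 in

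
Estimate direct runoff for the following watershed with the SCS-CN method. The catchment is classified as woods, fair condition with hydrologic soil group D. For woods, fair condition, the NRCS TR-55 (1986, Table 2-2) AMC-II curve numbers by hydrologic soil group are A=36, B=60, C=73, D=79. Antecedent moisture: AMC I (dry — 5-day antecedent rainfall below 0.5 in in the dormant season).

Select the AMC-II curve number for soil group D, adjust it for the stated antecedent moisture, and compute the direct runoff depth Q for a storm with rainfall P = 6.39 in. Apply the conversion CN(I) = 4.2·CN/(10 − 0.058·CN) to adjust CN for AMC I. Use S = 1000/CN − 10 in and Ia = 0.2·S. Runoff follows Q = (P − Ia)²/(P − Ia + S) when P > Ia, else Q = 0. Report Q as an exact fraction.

NRCS table: woods, fair condition, soil group D → CN(II) = 79
CN(I) from CN(II)=79: (4.2·79)/(10 − 0.058·79) = 7900/129 ≈ 61.240
Retention S: 1000/CN − 10 with CN=61.240 → S = 500/79 ≈ 6.329 in
Initial abstraction Ia = S/5 = (500/79)/5 = 100/79 ≈ 1.266 in
P − Ia = 6.390 − 1.266 = 40481/7900 ≈ 5.124 in (> 0, runoff occurs)
Q: (40481/7900)² ÷ (90481/7900) = 1638711361/714799900 in (≈ 2.293 in)

Q = 1638711361/714799900 in ≈ 2.293 in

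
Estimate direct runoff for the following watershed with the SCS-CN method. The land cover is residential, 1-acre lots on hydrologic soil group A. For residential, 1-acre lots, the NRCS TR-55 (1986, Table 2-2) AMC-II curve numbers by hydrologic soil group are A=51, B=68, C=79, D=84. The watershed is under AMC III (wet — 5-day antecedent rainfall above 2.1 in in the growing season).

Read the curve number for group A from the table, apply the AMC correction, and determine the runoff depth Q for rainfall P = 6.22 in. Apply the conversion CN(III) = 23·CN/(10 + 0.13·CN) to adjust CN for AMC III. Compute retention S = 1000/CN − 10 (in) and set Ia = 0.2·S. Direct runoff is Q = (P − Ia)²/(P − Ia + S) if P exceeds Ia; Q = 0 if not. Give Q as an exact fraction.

NRCS table: residential, 1-acre lots, soil group A → CN(II) = 51
Wet (AMC III): CN(III) = 23·51/(10 + 0.13·51) = 1173/(1663/100) = 117300/1663 ≈ 70.535
Max retention: S = 1000/(117300/1663) − 10 = 4900/1173 in (≈ 4.177 in)
Ia = 0.2·(4900/1173) = 980/1173 in ≈ 0.835 in
Since P=6.220 > Ia=0.835: effective rainfall P−Ia = 315803/58650 in
Runoff Q = (P−Ia)²/(P−Ia+S) = (5.385)²/(5.385+4.177) = 99731534809/32891095950 ≈ 3.032 in

Q = 99731534809/32891095950 in ≈ 3.032 in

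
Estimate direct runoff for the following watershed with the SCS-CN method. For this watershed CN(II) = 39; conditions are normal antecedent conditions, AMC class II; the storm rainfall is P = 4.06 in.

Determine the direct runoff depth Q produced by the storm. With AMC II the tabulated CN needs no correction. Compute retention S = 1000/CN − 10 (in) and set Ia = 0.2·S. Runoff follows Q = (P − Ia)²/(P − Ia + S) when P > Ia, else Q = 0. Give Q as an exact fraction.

AMC II — tabulated CN = 39 applies directly.
S = 1000/39 − 10 = 610/39 in ≈ 15.641 in
Ia = 0.2·(610/39) = 122/39 in ≈ 3.128 in
P − Ia = 4.060 − 3.128 = 1817/1950 ≈ 0.932 in (> 0, runoff occurs)
Q = (1817/1950)²/((1817/1950) + 610/39) = (3301489/3802500)/(32317/1950) = 3301489/63018150 in ≈ 0.052 in

Q = 3301489/63018150 in ≈ 0.052 in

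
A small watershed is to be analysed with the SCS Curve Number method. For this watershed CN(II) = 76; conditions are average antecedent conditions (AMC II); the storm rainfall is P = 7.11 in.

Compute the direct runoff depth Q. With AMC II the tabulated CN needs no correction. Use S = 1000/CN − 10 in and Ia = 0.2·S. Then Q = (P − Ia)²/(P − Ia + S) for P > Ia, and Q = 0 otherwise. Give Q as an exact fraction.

AMC II — tabulated CN = 76 applies directly.
S = 1000/76 − 10 = 60/19 in ≈ 3.158 in
Ia = 0.2·(60/19) = 12/19 in ≈ 0.632 in
P − Ia = 7.110 − 0.632 = 12309/1900 ≈ 6.478 in (> 0, runoff occurs)
Q = (12309/1900)²/((12309/1900) + 60/19) = (151511481/3610000)/(18309/1900) = 50503827/11595700 in ≈ 4.355 in

Q = 50503827/11595700 in ≈ 4.355 in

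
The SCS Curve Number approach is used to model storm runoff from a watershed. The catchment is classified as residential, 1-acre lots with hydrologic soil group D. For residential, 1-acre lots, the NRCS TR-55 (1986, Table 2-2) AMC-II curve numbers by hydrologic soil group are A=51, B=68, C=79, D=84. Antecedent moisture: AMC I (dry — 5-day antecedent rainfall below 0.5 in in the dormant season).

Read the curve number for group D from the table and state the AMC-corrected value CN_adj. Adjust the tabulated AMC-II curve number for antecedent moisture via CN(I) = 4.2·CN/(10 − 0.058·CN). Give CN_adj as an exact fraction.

NRCS table: residential, 1-acre lots, soil group D → CN(II) = 84
CN(I) from CN(II)=84: (4.2·84)/(10 − 0.058·84) = 44100/641 ≈ 68.799

CN_adj = 44100/641 ≈ 68.799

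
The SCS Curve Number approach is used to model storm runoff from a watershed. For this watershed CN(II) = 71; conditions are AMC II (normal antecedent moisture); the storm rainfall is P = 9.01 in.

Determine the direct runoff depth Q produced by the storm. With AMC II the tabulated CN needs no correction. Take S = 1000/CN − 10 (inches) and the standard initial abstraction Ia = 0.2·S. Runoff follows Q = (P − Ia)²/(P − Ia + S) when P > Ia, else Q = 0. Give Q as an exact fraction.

CN(II) = 71; AMC II needs no correction.
Max retention: S = 1000/71 − 10 = 290/71 in (≈ 4.085 in)
Ia = 0.2S: 0.2·4.085 = 0.817 in (exactly 58/71)
P − Ia = 9.010 − 0.817 = 58171/7100 ≈ 8.193 in (> 0, runoff occurs)
Q: (58171/7100)² ÷ (87171/7100) = 3383865241/618914100 in (≈ 5.467 in)

Q = 3383865241/618914100 in ≈ 5.467 in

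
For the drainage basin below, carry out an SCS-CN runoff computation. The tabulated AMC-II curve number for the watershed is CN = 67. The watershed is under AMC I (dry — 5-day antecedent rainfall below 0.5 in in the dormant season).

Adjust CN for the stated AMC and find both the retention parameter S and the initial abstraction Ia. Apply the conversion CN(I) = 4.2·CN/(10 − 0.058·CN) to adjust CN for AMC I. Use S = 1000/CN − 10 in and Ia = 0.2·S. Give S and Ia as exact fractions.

Adjust CN=67 to AMC I: 4.2·67/(10 − 0.058·67) → (1407/5) ÷ (3057/500) = 46900/1019 ≈ 46.026
Max retention: S = 1000/(46900/1019) − 10 = 5500/469 in (≈ 11.727 in)
Initial abstraction Ia = S/5 = (5500/469)/5 = 1100/469 ≈ 2.345 in

S = 5500/469 in ≈ 11.727 in; Ia = 1100/469 in ≈ 2.345 in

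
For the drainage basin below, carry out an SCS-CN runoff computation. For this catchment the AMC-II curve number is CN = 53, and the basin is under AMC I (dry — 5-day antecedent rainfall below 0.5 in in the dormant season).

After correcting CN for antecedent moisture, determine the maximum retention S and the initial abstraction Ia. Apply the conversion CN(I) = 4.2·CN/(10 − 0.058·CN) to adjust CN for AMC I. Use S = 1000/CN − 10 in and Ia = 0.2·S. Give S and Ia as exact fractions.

S = 23500/1113 in ≈ 21.114 in; Ia = 4700/1113 in ≈ 4.223 in

Adjust CN=53 to AMC I: 4.2·53/(10 − 0.058·53) → (1113/5) ÷ (3463/500) = 111300/3463 ≈ 32.140
S = 1000/(111300/3463) − 10 = 23500/1113 in ≈ 21.114 in
Ia = 0.2S: 0.2·21.114 = 4.223 in (exactly 4700/1113)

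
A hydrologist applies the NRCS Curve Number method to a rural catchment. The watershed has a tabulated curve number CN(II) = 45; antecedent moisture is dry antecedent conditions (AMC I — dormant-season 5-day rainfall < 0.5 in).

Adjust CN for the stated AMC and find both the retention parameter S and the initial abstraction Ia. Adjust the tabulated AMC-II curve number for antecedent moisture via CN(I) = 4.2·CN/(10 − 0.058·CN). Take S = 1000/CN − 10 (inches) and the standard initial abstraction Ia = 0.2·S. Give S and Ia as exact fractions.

S = 5500/189 in ≈ 29.101 in; Ia = 1100/189 in ≈ 5.820 in

Adjust CN=45 to AMC I: 4.2·45/(10 − 0.058·45) → 189 ÷ (739/100) = 18900/739 ≈ 25.575
S = 1000/(18900/739) − 10 = 5500/189 in ≈ 29.101 in
Ia = 0.2·(5500/189) = 1100/189 in ≈ 5.820 in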